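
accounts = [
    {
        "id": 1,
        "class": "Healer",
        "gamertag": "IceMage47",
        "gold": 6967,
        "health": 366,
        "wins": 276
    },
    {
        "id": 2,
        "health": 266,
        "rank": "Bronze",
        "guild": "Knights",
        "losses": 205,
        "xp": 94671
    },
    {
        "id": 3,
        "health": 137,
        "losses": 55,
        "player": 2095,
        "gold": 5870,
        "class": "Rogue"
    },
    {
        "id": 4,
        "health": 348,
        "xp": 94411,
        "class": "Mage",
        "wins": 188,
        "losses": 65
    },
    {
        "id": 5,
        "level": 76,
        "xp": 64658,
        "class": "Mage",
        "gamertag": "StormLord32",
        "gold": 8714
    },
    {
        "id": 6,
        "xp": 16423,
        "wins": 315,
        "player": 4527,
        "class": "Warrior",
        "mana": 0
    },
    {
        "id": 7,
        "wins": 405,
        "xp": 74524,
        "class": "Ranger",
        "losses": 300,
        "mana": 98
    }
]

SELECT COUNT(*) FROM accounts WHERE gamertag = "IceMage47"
1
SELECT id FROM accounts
[1, 2, 3, 4, 5, 6, 7]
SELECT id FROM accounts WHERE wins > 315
[7]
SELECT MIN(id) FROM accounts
1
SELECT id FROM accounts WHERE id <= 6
[1, 2, 3, 4, 5, 6]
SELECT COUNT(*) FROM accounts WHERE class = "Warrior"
1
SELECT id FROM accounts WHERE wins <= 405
[1, 4, 6, 7]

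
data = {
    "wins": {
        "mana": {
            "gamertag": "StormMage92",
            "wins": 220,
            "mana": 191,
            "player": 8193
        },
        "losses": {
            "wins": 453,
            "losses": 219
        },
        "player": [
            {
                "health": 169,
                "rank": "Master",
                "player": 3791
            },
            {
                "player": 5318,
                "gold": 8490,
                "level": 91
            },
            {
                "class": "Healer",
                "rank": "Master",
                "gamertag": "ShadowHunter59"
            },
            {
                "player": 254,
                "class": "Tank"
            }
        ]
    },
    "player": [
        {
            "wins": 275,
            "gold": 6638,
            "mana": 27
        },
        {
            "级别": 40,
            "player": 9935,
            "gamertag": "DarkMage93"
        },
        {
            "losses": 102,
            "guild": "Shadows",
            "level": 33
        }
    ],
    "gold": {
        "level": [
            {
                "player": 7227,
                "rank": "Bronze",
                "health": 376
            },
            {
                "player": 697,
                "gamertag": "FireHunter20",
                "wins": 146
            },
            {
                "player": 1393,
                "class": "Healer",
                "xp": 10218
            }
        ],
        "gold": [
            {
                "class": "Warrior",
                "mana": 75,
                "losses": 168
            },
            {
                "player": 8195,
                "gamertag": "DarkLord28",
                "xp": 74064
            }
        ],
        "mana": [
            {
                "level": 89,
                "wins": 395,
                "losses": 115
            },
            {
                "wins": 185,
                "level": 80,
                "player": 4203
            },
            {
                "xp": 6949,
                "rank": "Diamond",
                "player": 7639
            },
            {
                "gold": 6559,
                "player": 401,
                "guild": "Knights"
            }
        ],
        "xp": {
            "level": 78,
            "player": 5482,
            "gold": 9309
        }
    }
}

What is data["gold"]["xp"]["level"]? 78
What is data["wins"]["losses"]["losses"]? 219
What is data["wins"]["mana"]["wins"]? 220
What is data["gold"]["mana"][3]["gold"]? 6559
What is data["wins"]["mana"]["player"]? 8193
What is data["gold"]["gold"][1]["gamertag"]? "DarkLord28"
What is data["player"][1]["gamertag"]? "DarkMage93"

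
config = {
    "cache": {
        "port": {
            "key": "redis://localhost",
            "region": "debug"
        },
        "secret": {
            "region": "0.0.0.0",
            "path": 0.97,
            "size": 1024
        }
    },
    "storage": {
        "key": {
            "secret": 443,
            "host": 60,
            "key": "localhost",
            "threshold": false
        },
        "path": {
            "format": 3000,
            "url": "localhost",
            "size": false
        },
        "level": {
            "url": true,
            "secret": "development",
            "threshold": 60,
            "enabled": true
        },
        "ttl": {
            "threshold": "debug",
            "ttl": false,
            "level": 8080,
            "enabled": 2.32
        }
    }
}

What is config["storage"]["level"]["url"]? True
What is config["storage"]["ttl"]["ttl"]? False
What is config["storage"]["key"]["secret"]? 443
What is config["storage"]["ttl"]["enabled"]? 2.32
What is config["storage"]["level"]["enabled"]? True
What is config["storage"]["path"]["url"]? "localhost"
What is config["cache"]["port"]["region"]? "debug"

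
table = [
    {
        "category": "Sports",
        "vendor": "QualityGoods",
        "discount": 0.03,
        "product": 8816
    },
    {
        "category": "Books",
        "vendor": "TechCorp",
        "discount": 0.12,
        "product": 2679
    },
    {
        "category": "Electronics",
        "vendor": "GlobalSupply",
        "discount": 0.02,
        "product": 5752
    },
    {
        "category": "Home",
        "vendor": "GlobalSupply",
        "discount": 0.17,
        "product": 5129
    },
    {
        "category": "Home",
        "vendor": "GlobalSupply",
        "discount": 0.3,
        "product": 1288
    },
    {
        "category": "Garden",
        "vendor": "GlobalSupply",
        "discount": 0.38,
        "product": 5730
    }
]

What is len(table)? 6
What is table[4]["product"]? 1288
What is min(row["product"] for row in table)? 1288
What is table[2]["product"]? 5752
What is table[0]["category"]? "Sports"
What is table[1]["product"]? 2679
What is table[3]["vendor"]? "GlobalSupply"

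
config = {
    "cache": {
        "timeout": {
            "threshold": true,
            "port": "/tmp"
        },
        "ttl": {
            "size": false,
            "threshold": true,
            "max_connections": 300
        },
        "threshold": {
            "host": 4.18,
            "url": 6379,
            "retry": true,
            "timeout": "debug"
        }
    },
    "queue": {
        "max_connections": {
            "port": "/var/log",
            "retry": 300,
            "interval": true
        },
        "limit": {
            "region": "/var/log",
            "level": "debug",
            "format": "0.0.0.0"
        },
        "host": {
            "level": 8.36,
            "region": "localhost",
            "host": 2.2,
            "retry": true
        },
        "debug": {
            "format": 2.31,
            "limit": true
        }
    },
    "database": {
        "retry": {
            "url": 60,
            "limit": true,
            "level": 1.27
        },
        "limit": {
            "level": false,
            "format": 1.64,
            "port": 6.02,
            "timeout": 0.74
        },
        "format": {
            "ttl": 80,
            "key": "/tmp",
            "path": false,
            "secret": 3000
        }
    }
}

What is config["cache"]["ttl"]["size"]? False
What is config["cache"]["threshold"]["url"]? 6379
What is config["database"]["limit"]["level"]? False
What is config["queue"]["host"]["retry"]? True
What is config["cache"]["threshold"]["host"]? 4.18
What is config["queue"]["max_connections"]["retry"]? 300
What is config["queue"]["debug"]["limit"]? True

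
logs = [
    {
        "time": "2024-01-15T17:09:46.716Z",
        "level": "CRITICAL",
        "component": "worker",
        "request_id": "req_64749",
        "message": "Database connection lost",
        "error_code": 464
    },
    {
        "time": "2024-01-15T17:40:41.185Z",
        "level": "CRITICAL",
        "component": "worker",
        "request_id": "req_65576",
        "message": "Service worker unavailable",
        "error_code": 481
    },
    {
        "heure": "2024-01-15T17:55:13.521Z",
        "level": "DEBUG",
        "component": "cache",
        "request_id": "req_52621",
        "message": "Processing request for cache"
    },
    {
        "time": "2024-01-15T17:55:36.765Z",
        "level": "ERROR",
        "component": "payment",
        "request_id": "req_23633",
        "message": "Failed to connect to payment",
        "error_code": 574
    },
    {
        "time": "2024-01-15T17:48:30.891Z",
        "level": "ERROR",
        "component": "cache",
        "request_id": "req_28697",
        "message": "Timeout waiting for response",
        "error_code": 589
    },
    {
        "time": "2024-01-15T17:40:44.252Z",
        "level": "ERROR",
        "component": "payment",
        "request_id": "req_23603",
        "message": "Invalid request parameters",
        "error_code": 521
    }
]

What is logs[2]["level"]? "DEBUG"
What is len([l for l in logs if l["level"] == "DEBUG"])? 1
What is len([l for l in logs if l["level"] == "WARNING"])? 0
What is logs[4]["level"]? "ERROR"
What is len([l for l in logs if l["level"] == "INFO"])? 0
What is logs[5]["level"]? "ERROR"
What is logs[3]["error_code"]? 574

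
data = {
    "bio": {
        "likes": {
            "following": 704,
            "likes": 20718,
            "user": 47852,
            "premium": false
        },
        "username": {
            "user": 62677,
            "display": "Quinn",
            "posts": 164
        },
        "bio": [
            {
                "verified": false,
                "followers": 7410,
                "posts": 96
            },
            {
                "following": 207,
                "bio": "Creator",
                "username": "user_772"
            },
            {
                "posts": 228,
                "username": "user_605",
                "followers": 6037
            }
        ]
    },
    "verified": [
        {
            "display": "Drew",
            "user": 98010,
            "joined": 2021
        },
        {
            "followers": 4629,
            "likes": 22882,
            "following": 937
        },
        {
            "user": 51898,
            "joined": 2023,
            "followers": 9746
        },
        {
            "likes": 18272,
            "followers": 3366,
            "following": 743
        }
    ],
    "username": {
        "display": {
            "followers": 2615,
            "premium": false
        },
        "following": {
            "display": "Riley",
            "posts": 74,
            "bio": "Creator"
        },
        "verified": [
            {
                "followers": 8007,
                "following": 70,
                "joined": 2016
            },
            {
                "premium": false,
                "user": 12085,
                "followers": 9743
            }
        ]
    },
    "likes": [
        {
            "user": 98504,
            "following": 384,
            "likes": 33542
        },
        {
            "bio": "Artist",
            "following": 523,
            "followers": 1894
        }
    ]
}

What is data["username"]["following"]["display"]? "Riley"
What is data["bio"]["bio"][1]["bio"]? "Creator"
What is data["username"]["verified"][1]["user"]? 12085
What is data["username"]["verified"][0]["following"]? 70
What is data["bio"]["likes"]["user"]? 47852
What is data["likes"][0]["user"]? 98504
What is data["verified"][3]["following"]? 743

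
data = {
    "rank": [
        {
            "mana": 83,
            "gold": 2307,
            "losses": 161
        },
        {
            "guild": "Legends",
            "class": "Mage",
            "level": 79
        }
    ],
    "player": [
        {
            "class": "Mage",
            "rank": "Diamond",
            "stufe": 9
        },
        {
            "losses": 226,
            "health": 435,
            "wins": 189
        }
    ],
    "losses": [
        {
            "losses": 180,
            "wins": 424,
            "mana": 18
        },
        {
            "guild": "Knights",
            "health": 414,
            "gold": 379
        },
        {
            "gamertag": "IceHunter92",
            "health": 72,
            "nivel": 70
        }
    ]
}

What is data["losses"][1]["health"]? 414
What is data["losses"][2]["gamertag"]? "IceHunter92"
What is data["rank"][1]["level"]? 79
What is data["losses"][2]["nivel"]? 70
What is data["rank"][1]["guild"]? "Legends"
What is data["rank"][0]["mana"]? 83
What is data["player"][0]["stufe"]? 9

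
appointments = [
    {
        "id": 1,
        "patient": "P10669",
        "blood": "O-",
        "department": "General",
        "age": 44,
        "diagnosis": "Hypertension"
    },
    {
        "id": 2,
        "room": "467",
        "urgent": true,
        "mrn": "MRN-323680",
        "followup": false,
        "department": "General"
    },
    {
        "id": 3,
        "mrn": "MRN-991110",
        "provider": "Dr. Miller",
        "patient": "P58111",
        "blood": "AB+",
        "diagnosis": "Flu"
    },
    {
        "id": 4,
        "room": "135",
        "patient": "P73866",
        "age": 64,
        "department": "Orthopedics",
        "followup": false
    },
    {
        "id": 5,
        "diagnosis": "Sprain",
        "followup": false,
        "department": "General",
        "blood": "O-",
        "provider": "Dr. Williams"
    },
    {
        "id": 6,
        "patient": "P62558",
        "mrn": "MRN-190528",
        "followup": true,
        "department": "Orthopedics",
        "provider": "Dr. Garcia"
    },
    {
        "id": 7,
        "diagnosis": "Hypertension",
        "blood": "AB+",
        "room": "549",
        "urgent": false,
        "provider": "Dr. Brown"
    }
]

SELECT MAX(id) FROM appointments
7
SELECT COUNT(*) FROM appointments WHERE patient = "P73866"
1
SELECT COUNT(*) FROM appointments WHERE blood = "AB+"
2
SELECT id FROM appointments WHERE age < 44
[]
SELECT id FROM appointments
[1, 2, 3, 4, 5, 6, 7]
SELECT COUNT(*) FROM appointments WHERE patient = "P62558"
1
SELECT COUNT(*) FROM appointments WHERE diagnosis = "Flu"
1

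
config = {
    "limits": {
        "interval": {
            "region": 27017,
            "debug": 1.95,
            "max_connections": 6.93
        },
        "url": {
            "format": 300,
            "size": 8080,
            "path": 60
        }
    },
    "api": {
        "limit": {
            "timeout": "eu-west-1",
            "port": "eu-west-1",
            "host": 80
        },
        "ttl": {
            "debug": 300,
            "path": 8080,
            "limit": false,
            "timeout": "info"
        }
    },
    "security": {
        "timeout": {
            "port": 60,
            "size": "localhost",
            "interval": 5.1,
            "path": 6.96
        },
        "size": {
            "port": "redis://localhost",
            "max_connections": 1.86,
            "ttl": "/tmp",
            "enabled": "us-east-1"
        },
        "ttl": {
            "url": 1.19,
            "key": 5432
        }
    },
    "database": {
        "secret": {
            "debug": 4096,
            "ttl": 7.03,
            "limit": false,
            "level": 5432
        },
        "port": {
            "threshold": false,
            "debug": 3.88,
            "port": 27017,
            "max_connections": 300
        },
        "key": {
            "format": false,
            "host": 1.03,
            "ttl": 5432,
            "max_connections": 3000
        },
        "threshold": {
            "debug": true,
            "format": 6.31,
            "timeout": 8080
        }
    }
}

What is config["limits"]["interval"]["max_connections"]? 6.93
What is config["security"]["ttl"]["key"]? 5432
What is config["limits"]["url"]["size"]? 8080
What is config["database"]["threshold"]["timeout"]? 8080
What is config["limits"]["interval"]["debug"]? 1.95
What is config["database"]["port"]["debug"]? 3.88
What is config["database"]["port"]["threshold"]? False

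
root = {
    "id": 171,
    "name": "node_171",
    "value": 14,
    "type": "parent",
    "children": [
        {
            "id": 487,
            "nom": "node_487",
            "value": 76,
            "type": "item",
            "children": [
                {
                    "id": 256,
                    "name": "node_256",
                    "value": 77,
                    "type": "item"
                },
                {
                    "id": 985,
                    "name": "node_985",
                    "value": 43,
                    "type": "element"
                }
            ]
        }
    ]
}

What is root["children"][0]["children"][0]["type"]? "item"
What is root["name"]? "node_171"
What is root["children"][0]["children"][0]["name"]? "node_256"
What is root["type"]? "parent"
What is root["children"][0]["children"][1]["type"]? "element"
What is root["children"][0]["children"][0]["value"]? 77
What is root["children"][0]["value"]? 76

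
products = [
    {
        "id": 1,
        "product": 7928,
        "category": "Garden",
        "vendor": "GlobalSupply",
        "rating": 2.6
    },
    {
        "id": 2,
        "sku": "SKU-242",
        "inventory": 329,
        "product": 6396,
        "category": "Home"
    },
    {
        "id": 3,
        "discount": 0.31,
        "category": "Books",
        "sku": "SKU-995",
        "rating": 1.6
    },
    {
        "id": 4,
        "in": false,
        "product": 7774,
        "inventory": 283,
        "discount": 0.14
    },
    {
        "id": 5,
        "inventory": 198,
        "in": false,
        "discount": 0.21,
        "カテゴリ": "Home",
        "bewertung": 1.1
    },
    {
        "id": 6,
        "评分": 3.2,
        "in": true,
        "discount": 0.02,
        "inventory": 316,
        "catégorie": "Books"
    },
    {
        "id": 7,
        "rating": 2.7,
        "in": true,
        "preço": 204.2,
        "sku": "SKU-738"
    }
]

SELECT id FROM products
[1, 2, 3, 4, 5, 6, 7]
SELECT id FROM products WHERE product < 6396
[]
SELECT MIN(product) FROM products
6396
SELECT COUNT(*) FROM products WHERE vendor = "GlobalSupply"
1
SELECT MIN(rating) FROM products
1.6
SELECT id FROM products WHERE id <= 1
[1]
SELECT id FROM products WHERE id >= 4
[4, 5, 6, 7]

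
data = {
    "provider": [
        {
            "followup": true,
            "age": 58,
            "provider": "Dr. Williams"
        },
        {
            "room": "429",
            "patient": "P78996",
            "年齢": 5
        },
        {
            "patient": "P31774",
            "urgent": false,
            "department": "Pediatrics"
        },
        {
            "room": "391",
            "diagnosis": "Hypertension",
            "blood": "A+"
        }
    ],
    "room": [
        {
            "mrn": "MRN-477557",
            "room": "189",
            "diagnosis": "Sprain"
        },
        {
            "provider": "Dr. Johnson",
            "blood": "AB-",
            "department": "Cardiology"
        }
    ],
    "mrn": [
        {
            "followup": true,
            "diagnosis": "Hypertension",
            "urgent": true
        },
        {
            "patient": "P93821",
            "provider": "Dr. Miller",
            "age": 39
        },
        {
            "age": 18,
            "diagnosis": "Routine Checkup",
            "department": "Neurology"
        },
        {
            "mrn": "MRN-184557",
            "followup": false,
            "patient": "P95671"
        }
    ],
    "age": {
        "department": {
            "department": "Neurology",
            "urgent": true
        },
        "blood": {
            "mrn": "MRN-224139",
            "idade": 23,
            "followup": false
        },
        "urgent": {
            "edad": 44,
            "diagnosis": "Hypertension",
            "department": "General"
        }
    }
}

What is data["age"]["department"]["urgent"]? True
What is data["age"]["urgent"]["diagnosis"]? "Hypertension"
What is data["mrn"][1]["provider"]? "Dr. Miller"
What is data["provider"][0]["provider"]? "Dr. Williams"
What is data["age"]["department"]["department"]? "Neurology"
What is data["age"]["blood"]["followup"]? False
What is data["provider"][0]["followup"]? True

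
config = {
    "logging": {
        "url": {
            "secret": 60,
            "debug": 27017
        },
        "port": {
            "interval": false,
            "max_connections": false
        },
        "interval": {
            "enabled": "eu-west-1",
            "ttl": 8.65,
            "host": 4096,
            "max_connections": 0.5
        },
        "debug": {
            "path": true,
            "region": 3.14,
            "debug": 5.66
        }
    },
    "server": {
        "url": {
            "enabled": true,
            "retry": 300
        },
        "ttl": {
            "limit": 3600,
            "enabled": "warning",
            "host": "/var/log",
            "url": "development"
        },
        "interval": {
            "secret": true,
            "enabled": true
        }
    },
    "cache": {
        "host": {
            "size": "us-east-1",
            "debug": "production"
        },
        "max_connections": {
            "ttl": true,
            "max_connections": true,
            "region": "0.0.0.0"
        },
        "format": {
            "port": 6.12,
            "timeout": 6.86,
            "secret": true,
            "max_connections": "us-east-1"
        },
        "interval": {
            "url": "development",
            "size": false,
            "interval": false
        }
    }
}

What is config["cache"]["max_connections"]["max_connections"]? True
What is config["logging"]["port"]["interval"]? False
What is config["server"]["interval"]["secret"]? True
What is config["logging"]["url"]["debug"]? 27017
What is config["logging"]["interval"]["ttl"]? 8.65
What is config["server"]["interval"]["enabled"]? True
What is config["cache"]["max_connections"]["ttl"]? True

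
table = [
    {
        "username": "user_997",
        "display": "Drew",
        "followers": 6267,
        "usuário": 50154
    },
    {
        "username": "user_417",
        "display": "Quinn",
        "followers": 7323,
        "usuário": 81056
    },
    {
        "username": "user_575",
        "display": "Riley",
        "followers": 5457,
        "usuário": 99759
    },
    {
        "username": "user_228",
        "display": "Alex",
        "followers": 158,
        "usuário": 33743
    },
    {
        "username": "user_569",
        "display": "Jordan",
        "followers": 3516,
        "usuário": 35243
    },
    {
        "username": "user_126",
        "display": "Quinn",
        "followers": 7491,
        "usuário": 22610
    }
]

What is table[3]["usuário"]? 33743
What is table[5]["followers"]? 7491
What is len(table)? 6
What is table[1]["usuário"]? 81056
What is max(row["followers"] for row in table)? 7491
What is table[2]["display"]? "Riley"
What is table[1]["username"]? "user_417"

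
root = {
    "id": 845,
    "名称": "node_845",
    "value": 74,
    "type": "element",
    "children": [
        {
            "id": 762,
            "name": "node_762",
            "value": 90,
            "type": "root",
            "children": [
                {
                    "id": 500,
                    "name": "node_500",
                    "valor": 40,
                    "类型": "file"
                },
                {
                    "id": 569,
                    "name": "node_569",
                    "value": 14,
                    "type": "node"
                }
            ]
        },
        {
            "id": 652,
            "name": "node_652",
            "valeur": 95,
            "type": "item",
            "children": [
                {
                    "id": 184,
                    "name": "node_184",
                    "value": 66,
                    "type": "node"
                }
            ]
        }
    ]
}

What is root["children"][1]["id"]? 652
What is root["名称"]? "node_845"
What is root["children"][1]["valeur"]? 95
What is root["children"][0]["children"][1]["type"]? "node"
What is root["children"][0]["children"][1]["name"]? "node_569"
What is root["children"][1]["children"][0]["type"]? "node"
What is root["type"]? "element"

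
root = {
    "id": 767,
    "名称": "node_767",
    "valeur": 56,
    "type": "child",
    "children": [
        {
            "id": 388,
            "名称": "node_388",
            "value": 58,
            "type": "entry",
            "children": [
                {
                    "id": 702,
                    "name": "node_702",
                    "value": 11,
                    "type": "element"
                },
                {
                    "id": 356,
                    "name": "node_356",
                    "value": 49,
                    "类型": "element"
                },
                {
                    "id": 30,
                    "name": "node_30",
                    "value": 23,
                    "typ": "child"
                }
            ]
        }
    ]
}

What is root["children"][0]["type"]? "entry"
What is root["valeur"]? 56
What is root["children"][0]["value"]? 58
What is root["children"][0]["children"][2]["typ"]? "child"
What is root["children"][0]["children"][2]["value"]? 23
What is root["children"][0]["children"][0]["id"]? 702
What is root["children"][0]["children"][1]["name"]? "node_356"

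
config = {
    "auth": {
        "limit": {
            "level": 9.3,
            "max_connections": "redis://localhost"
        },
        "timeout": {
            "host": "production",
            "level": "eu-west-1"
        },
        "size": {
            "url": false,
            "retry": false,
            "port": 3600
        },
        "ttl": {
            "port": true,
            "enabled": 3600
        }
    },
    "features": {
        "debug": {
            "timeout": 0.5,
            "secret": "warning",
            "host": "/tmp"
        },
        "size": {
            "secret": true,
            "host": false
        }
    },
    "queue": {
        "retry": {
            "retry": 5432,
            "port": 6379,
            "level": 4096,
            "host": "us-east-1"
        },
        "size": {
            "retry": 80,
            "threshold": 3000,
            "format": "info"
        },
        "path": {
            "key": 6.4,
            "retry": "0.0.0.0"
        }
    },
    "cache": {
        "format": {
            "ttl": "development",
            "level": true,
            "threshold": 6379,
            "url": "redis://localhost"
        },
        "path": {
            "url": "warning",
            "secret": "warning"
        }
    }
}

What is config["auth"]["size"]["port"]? 3600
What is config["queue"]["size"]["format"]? "info"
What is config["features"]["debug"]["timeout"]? 0.5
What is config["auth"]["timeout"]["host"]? "production"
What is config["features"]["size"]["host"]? False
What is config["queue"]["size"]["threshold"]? 3000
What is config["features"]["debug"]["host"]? "/tmp"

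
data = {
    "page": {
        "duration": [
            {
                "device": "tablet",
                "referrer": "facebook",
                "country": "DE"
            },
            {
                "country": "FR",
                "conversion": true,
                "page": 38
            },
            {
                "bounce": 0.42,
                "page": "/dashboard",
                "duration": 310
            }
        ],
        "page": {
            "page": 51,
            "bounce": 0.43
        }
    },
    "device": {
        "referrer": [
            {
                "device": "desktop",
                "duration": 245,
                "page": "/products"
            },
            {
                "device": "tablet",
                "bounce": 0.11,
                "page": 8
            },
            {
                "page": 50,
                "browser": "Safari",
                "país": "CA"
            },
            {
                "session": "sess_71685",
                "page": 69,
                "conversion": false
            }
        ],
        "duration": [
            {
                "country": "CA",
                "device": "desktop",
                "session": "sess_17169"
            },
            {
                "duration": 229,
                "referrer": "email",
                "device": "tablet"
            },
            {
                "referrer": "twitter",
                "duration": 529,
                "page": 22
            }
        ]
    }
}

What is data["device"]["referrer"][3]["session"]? "sess_71685"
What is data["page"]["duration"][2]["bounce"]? 0.42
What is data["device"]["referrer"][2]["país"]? "CA"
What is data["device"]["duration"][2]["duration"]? 529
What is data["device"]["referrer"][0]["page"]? "/products"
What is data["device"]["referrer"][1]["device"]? "tablet"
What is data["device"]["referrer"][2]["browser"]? "Safari"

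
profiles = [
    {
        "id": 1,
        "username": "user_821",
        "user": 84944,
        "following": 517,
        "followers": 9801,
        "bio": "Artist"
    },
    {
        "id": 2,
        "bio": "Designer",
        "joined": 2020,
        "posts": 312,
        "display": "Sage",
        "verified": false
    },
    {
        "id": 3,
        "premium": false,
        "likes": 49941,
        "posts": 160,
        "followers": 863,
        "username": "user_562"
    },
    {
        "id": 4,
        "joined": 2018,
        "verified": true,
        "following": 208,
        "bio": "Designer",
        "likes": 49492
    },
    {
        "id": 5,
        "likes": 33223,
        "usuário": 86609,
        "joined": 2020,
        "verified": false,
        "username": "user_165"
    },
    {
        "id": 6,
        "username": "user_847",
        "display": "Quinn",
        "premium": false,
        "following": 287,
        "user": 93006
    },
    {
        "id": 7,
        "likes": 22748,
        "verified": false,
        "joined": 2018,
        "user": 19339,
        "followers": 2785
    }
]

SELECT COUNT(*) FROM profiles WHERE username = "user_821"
1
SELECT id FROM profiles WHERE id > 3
[4, 5, 6, 7]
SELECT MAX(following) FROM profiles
517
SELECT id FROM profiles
[1, 2, 3, 4, 5, 6, 7]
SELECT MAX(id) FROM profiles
7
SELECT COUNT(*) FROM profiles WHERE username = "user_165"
1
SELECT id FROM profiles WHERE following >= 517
[1]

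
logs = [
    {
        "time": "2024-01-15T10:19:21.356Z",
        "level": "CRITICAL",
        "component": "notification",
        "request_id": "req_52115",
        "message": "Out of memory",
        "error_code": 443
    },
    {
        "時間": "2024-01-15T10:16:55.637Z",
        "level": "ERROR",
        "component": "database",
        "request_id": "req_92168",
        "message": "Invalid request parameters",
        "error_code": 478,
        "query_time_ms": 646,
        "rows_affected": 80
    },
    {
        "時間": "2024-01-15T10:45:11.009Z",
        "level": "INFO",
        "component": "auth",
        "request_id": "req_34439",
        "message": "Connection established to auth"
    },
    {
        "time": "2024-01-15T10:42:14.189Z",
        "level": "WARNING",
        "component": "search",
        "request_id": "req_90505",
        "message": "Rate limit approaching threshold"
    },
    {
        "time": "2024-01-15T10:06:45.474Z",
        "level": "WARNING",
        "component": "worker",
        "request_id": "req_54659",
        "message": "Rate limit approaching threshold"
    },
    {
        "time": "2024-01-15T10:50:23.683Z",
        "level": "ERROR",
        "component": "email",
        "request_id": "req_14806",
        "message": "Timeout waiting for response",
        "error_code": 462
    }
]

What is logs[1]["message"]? "Invalid request parameters"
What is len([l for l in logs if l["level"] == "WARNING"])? 2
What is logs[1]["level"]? "ERROR"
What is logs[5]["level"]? "ERROR"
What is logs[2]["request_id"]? "req_34439"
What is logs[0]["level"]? "CRITICAL"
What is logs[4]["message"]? "Rate limit approaching threshold"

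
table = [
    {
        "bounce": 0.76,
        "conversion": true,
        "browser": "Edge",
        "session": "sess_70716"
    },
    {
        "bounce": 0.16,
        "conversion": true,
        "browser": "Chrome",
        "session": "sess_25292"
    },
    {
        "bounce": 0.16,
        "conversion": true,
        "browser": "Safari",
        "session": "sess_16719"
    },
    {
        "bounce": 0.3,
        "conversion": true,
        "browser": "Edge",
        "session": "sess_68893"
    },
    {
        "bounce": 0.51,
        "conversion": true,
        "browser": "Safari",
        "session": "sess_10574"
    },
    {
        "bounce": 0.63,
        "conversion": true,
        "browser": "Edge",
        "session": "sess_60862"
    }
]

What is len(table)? 6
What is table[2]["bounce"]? 0.16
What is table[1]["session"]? "sess_25292"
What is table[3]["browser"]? "Edge"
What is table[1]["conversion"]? True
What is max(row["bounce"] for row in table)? 0.76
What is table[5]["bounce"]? 0.63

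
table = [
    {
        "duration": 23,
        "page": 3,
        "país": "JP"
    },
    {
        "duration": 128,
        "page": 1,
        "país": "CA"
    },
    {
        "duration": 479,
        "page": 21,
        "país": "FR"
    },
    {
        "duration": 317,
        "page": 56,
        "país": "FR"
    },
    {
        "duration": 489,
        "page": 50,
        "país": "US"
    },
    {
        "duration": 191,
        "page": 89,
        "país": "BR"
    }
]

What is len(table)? 6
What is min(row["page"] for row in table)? 1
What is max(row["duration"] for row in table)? 489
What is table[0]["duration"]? 23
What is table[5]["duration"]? 191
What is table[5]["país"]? "BR"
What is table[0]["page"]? 3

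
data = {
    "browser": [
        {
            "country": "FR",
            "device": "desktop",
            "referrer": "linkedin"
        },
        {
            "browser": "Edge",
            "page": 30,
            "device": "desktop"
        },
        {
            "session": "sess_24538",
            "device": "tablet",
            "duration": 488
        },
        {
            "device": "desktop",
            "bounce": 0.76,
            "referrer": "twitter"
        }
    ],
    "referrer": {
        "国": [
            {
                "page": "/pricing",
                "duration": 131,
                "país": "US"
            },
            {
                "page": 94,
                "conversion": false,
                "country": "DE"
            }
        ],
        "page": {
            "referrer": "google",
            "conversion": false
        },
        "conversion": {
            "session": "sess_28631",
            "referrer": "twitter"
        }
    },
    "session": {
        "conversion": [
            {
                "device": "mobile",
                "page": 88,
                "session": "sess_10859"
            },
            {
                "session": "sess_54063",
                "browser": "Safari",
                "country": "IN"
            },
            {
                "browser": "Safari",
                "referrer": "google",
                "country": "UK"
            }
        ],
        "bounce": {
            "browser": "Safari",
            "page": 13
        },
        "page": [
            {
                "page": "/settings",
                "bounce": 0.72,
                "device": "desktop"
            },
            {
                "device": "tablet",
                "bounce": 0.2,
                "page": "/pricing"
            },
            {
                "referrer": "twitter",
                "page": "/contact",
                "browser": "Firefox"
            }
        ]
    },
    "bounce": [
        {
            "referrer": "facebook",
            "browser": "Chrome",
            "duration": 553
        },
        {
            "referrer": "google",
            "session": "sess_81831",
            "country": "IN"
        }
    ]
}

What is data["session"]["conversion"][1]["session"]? "sess_54063"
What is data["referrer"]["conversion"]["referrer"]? "twitter"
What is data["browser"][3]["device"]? "desktop"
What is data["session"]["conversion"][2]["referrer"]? "google"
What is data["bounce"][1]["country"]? "IN"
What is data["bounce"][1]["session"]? "sess_81831"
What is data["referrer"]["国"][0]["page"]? "/pricing"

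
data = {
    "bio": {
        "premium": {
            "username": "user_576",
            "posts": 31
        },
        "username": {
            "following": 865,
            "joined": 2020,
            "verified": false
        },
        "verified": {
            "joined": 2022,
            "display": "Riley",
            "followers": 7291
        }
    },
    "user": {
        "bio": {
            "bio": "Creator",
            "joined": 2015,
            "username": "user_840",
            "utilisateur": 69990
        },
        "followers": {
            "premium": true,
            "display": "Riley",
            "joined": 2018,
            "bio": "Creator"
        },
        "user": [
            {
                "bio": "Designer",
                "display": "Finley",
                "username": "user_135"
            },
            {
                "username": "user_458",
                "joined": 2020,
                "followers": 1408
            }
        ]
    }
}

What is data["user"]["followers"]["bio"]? "Creator"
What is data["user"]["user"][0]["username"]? "user_135"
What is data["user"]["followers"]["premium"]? True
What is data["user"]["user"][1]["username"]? "user_458"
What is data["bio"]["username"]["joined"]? 2020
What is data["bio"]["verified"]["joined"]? 2022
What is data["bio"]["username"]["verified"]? False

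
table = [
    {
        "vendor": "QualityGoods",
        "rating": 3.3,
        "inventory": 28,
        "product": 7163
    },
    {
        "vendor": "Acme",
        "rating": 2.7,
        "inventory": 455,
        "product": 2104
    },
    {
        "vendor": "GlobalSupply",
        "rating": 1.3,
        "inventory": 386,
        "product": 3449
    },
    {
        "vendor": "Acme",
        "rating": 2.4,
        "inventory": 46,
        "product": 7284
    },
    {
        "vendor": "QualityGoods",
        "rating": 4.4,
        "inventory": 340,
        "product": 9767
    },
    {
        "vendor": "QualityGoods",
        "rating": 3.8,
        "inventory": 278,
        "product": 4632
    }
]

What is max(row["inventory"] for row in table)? 455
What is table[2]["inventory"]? 386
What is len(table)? 6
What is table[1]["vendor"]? "Acme"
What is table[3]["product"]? 7284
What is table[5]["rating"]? 3.8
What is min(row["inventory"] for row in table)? 28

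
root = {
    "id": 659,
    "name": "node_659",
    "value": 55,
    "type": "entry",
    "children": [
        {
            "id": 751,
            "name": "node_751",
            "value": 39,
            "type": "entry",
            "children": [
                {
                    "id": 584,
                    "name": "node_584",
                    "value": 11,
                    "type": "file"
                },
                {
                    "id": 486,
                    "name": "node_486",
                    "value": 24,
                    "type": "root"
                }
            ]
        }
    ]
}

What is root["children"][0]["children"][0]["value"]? 11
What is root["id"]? 659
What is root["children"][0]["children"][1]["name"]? "node_486"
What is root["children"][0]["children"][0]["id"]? 584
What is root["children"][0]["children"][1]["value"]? 24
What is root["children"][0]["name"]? "node_751"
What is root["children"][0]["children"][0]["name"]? "node_584"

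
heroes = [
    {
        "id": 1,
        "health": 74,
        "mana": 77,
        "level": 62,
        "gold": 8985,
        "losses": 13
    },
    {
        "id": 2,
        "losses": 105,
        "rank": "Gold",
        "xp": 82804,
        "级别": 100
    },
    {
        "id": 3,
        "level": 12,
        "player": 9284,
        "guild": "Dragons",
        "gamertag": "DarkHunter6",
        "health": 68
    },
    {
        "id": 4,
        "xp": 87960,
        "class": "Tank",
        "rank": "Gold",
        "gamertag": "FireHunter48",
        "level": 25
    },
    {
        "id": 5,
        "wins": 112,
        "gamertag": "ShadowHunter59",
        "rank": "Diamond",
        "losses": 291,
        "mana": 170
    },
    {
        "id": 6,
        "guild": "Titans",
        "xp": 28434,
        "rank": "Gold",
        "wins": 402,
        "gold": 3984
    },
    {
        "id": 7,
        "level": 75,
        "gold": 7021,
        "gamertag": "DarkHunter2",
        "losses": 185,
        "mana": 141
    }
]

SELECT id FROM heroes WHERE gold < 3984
[]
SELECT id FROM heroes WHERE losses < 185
[1, 2]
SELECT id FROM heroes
[1, 2, 3, 4, 5, 6, 7]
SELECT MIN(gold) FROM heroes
3984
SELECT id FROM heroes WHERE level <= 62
[1, 3, 4]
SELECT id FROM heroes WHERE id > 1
[2, 3, 4, 5, 6, 7]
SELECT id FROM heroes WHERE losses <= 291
[1, 2, 5, 7]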